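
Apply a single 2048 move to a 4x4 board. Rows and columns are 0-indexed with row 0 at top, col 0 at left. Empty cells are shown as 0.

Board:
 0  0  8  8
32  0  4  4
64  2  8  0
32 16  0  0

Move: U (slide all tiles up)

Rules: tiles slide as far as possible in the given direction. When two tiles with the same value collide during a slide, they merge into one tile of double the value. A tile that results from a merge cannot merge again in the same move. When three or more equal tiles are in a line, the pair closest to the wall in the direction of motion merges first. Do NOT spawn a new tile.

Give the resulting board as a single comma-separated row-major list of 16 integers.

Answer: 32, 2, 8, 8, 64, 16, 4, 4, 32, 0, 8, 0, 0, 0, 0, 0

Derivation:
Slide up:
col 0: [0, 32, 64, 32] -> [32, 64, 32, 0]
col 1: [0, 0, 2, 16] -> [2, 16, 0, 0]
col 2: [8, 4, 8, 0] -> [8, 4, 8, 0]
col 3: [8, 4, 0, 0] -> [8, 4, 0, 0]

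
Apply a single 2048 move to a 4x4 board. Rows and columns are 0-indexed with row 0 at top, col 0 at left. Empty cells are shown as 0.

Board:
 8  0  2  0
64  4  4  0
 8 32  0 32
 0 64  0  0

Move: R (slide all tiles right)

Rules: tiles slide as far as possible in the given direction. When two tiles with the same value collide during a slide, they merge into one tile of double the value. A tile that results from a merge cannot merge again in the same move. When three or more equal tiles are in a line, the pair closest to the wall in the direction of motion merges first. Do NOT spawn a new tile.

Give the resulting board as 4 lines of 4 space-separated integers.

Slide right:
row 0: [8, 0, 2, 0] -> [0, 0, 8, 2]
row 1: [64, 4, 4, 0] -> [0, 0, 64, 8]
row 2: [8, 32, 0, 32] -> [0, 0, 8, 64]
row 3: [0, 64, 0, 0] -> [0, 0, 0, 64]

Answer:  0  0  8  2
 0  0 64  8
 0  0  8 64
 0  0  0 64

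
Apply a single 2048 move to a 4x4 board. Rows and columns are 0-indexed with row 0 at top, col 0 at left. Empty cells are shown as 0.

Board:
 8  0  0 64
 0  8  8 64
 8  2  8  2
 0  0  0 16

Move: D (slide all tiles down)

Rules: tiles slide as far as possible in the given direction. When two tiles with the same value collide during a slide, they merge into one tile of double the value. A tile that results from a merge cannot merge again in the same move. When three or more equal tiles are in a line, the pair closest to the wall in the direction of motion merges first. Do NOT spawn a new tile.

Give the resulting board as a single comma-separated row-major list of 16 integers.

Answer: 0, 0, 0, 0, 0, 0, 0, 128, 0, 8, 0, 2, 16, 2, 16, 16

Derivation:
Slide down:
col 0: [8, 0, 8, 0] -> [0, 0, 0, 16]
col 1: [0, 8, 2, 0] -> [0, 0, 8, 2]
col 2: [0, 8, 8, 0] -> [0, 0, 0, 16]
col 3: [64, 64, 2, 16] -> [0, 128, 2, 16]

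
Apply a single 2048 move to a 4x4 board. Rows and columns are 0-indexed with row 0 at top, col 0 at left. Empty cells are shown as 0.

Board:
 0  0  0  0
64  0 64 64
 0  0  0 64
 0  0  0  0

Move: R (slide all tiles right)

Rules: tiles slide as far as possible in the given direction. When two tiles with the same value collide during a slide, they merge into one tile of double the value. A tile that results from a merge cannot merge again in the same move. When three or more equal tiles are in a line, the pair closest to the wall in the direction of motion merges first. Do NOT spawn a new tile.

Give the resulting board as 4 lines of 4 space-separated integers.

Answer:   0   0   0   0
  0   0  64 128
  0   0   0  64
  0   0   0   0

Derivation:
Slide right:
row 0: [0, 0, 0, 0] -> [0, 0, 0, 0]
row 1: [64, 0, 64, 64] -> [0, 0, 64, 128]
row 2: [0, 0, 0, 64] -> [0, 0, 0, 64]
row 3: [0, 0, 0, 0] -> [0, 0, 0, 0]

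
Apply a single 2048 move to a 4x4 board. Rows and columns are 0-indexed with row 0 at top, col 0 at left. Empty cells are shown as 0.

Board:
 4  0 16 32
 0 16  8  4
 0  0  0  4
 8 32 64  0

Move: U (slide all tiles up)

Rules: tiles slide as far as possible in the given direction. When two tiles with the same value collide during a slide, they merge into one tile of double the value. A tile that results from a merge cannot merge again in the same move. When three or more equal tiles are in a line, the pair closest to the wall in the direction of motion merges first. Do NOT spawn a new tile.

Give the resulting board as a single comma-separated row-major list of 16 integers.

Answer: 4, 16, 16, 32, 8, 32, 8, 8, 0, 0, 64, 0, 0, 0, 0, 0

Derivation:
Slide up:
col 0: [4, 0, 0, 8] -> [4, 8, 0, 0]
col 1: [0, 16, 0, 32] -> [16, 32, 0, 0]
col 2: [16, 8, 0, 64] -> [16, 8, 64, 0]
col 3: [32, 4, 4, 0] -> [32, 8, 0, 0]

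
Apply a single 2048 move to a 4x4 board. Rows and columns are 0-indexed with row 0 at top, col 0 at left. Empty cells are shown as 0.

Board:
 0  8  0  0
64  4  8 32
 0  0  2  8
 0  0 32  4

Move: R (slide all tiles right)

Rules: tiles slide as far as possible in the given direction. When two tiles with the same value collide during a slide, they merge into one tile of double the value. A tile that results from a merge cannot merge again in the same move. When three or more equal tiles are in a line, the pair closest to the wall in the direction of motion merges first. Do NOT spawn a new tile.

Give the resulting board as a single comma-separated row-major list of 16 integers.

Answer: 0, 0, 0, 8, 64, 4, 8, 32, 0, 0, 2, 8, 0, 0, 32, 4

Derivation:
Slide right:
row 0: [0, 8, 0, 0] -> [0, 0, 0, 8]
row 1: [64, 4, 8, 32] -> [64, 4, 8, 32]
row 2: [0, 0, 2, 8] -> [0, 0, 2, 8]
row 3: [0, 0, 32, 4] -> [0, 0, 32, 4]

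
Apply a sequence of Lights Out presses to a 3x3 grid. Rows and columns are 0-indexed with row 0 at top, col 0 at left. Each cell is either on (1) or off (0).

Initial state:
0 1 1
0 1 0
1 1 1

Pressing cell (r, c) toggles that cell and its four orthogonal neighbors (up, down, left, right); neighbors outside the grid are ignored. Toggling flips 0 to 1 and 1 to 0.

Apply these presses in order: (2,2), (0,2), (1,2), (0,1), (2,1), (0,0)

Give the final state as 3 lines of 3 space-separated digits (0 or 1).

After press 1 at (2,2):
0 1 1
0 1 1
1 0 0

After press 2 at (0,2):
0 0 0
0 1 0
1 0 0

After press 3 at (1,2):
0 0 1
0 0 1
1 0 1

After press 4 at (0,1):
1 1 0
0 1 1
1 0 1

After press 5 at (2,1):
1 1 0
0 0 1
0 1 0

After press 6 at (0,0):
0 0 0
1 0 1
0 1 0

Answer: 0 0 0
1 0 1
0 1 0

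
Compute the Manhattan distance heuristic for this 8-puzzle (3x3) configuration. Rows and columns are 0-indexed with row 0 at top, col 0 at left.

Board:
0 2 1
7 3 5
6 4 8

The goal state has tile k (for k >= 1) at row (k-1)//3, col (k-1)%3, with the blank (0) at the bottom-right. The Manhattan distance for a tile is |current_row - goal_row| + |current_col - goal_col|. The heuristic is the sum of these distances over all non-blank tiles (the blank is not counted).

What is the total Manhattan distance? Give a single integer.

Answer: 12

Derivation:
Tile 2: at (0,1), goal (0,1), distance |0-0|+|1-1| = 0
Tile 1: at (0,2), goal (0,0), distance |0-0|+|2-0| = 2
Tile 7: at (1,0), goal (2,0), distance |1-2|+|0-0| = 1
Tile 3: at (1,1), goal (0,2), distance |1-0|+|1-2| = 2
Tile 5: at (1,2), goal (1,1), distance |1-1|+|2-1| = 1
Tile 6: at (2,0), goal (1,2), distance |2-1|+|0-2| = 3
Tile 4: at (2,1), goal (1,0), distance |2-1|+|1-0| = 2
Tile 8: at (2,2), goal (2,1), distance |2-2|+|2-1| = 1
Sum: 0 + 2 + 1 + 2 + 1 + 3 + 2 + 1 = 12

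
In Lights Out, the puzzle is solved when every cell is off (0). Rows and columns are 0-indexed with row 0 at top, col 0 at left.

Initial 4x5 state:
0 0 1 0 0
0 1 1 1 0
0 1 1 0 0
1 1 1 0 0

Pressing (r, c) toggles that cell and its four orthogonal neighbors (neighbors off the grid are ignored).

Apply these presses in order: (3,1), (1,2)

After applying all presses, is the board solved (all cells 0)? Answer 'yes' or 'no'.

Answer: yes

Derivation:
After press 1 at (3,1):
0 0 1 0 0
0 1 1 1 0
0 0 1 0 0
0 0 0 0 0

After press 2 at (1,2):
0 0 0 0 0
0 0 0 0 0
0 0 0 0 0
0 0 0 0 0

Lights still on: 0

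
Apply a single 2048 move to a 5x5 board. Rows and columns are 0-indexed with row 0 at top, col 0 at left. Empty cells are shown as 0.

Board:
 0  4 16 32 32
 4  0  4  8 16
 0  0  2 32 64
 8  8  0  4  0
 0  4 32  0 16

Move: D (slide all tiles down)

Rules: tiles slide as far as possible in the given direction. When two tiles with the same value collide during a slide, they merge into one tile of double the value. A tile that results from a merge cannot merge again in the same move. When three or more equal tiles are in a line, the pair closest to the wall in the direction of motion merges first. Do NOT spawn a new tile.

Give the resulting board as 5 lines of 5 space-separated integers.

Answer:  0  0  0  0  0
 0  0 16 32 32
 0  4  4  8 16
 4  8  2 32 64
 8  4 32  4 16

Derivation:
Slide down:
col 0: [0, 4, 0, 8, 0] -> [0, 0, 0, 4, 8]
col 1: [4, 0, 0, 8, 4] -> [0, 0, 4, 8, 4]
col 2: [16, 4, 2, 0, 32] -> [0, 16, 4, 2, 32]
col 3: [32, 8, 32, 4, 0] -> [0, 32, 8, 32, 4]
col 4: [32, 16, 64, 0, 16] -> [0, 32, 16, 64, 16]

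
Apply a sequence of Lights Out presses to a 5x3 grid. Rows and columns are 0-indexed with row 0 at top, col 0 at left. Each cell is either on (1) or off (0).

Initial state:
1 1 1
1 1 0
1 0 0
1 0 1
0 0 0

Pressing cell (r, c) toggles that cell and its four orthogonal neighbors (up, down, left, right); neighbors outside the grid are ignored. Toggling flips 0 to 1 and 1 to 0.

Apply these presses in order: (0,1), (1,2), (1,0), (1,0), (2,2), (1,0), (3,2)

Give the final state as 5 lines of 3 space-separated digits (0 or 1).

Answer: 1 0 1
0 0 0
0 1 1
1 1 1
0 0 1

Derivation:
After press 1 at (0,1):
0 0 0
1 0 0
1 0 0
1 0 1
0 0 0

After press 2 at (1,2):
0 0 1
1 1 1
1 0 1
1 0 1
0 0 0

After press 3 at (1,0):
1 0 1
0 0 1
0 0 1
1 0 1
0 0 0

After press 4 at (1,0):
0 0 1
1 1 1
1 0 1
1 0 1
0 0 0

After press 5 at (2,2):
0 0 1
1 1 0
1 1 0
1 0 0
0 0 0

After press 6 at (1,0):
1 0 1
0 0 0
0 1 0
1 0 0
0 0 0

After press 7 at (3,2):
1 0 1
0 0 0
0 1 1
1 1 1
0 0 1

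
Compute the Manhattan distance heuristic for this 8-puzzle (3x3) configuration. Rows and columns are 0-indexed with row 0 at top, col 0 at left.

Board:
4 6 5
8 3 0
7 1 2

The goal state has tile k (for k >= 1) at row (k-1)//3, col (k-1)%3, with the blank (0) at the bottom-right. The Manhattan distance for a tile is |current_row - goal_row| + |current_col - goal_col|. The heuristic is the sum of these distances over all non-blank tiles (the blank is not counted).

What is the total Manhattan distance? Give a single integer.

Answer: 15

Derivation:
Tile 4: at (0,0), goal (1,0), distance |0-1|+|0-0| = 1
Tile 6: at (0,1), goal (1,2), distance |0-1|+|1-2| = 2
Tile 5: at (0,2), goal (1,1), distance |0-1|+|2-1| = 2
Tile 8: at (1,0), goal (2,1), distance |1-2|+|0-1| = 2
Tile 3: at (1,1), goal (0,2), distance |1-0|+|1-2| = 2
Tile 7: at (2,0), goal (2,0), distance |2-2|+|0-0| = 0
Tile 1: at (2,1), goal (0,0), distance |2-0|+|1-0| = 3
Tile 2: at (2,2), goal (0,1), distance |2-0|+|2-1| = 3
Sum: 1 + 2 + 2 + 2 + 2 + 0 + 3 + 3 = 15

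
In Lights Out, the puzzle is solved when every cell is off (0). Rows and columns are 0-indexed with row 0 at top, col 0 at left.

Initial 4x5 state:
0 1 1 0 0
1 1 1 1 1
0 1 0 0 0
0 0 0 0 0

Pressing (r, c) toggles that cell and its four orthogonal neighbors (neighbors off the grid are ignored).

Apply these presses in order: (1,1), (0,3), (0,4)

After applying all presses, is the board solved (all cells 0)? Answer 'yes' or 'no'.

Answer: yes

Derivation:
After press 1 at (1,1):
0 0 1 0 0
0 0 0 1 1
0 0 0 0 0
0 0 0 0 0

After press 2 at (0,3):
0 0 0 1 1
0 0 0 0 1
0 0 0 0 0
0 0 0 0 0

After press 3 at (0,4):
0 0 0 0 0
0 0 0 0 0
0 0 0 0 0
0 0 0 0 0

Lights still on: 0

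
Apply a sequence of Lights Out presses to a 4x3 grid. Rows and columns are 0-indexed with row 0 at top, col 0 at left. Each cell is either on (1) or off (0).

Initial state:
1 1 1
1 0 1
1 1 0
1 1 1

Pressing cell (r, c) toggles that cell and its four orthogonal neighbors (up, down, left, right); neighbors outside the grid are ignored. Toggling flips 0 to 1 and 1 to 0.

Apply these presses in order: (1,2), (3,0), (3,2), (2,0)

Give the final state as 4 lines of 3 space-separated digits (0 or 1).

After press 1 at (1,2):
1 1 0
1 1 0
1 1 1
1 1 1

After press 2 at (3,0):
1 1 0
1 1 0
0 1 1
0 0 1

After press 3 at (3,2):
1 1 0
1 1 0
0 1 0
0 1 0

After press 4 at (2,0):
1 1 0
0 1 0
1 0 0
1 1 0

Answer: 1 1 0
0 1 0
1 0 0
1 1 0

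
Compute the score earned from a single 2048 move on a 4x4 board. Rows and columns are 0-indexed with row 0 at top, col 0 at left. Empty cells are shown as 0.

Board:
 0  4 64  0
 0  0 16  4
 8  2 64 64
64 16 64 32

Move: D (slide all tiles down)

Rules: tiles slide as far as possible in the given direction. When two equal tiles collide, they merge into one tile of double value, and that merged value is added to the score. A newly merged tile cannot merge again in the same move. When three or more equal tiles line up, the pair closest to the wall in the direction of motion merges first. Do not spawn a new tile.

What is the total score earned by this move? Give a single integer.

Slide down:
col 0: [0, 0, 8, 64] -> [0, 0, 8, 64]  score +0 (running 0)
col 1: [4, 0, 2, 16] -> [0, 4, 2, 16]  score +0 (running 0)
col 2: [64, 16, 64, 64] -> [0, 64, 16, 128]  score +128 (running 128)
col 3: [0, 4, 64, 32] -> [0, 4, 64, 32]  score +0 (running 128)
Board after move:
  0   0   0   0
  0   4  64   4
  8   2  16  64
 64  16 128  32

Answer: 128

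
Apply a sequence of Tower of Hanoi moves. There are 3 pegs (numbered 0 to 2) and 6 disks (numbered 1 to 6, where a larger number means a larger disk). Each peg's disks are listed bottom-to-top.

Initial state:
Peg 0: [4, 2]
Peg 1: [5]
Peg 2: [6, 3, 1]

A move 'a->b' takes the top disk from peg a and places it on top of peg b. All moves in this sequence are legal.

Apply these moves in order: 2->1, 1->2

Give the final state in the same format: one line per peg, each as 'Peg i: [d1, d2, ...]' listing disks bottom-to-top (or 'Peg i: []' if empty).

After move 1 (2->1):
Peg 0: [4, 2]
Peg 1: [5, 1]
Peg 2: [6, 3]

After move 2 (1->2):
Peg 0: [4, 2]
Peg 1: [5]
Peg 2: [6, 3, 1]

Answer: Peg 0: [4, 2]
Peg 1: [5]
Peg 2: [6, 3, 1]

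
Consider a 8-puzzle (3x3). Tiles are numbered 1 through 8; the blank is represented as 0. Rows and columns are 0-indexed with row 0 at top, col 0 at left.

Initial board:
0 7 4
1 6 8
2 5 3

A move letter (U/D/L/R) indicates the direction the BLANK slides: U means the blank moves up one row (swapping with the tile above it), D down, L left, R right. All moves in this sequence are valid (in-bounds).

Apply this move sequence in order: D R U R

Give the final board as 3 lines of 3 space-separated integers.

Answer: 1 4 0
6 7 8
2 5 3

Derivation:
After move 1 (D):
1 7 4
0 6 8
2 5 3

After move 2 (R):
1 7 4
6 0 8
2 5 3

After move 3 (U):
1 0 4
6 7 8
2 5 3

After move 4 (R):
1 4 0
6 7 8
2 5 3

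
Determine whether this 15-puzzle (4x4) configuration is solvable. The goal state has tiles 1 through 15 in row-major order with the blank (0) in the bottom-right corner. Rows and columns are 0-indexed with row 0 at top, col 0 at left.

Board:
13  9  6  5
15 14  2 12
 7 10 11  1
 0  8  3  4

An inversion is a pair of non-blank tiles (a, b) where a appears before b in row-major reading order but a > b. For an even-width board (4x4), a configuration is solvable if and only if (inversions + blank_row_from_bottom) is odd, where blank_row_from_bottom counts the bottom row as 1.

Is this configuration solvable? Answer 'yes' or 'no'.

Answer: no

Derivation:
Inversions: 69
Blank is in row 3 (0-indexed from top), which is row 1 counting from the bottom (bottom = 1).
69 + 1 = 70, which is even, so the puzzle is not solvable.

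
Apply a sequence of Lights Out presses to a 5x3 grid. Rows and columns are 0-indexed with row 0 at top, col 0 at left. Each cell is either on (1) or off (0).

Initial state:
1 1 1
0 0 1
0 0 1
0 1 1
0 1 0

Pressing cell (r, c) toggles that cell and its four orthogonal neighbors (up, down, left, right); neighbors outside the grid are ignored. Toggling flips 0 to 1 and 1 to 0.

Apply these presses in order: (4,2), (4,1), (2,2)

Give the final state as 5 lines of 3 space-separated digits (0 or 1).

After press 1 at (4,2):
1 1 1
0 0 1
0 0 1
0 1 0
0 0 1

After press 2 at (4,1):
1 1 1
0 0 1
0 0 1
0 0 0
1 1 0

After press 3 at (2,2):
1 1 1
0 0 0
0 1 0
0 0 1
1 1 0

Answer: 1 1 1
0 0 0
0 1 0
0 0 1
1 1 0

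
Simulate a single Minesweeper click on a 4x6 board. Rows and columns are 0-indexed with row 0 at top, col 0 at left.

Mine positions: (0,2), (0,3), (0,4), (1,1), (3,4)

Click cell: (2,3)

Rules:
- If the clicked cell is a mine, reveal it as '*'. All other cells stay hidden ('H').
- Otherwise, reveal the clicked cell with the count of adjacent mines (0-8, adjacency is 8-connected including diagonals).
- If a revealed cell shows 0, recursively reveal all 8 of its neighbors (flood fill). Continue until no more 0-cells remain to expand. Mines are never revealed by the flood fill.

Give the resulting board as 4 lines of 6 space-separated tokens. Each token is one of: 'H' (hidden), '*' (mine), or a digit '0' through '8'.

H H H H H H
H H H H H H
H H H 1 H H
H H H H H H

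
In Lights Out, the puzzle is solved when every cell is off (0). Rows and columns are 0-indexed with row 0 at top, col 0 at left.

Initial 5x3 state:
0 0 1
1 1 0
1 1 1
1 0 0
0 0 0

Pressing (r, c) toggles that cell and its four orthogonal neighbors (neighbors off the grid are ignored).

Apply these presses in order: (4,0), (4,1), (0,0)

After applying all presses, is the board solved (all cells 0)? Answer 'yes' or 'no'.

After press 1 at (4,0):
0 0 1
1 1 0
1 1 1
0 0 0
1 1 0

After press 2 at (4,1):
0 0 1
1 1 0
1 1 1
0 1 0
0 0 1

After press 3 at (0,0):
1 1 1
0 1 0
1 1 1
0 1 0
0 0 1

Lights still on: 9

Answer: no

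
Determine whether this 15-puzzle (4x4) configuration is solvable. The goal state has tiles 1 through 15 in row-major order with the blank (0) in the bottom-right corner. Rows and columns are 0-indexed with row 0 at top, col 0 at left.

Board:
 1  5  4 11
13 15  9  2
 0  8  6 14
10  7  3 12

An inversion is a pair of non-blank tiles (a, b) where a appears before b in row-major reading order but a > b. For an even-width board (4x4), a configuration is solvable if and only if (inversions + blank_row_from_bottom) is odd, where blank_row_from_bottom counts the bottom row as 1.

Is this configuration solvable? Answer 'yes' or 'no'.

Inversions: 45
Blank is in row 2 (0-indexed from top), which is row 2 counting from the bottom (bottom = 1).
45 + 2 = 47, which is odd, so the puzzle is solvable.

Answer: yes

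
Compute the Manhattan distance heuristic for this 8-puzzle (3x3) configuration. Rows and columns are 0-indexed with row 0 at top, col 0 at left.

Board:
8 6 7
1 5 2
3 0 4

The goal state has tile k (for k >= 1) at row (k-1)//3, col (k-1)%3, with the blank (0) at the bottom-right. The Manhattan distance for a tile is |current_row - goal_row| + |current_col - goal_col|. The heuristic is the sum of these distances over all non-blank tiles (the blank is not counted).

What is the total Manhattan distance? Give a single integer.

Tile 8: (0,0)->(2,1) = 3
Tile 6: (0,1)->(1,2) = 2
Tile 7: (0,2)->(2,0) = 4
Tile 1: (1,0)->(0,0) = 1
Tile 5: (1,1)->(1,1) = 0
Tile 2: (1,2)->(0,1) = 2
Tile 3: (2,0)->(0,2) = 4
Tile 4: (2,2)->(1,0) = 3
Sum: 3 + 2 + 4 + 1 + 0 + 2 + 4 + 3 = 19

Answer: 19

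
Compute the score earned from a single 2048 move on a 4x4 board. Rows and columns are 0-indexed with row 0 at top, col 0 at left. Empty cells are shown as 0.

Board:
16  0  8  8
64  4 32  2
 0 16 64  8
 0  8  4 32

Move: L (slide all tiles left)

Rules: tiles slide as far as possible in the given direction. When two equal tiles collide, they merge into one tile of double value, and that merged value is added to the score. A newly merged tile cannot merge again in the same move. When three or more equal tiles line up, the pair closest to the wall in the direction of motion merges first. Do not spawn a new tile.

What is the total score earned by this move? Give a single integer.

Answer: 16

Derivation:
Slide left:
row 0: [16, 0, 8, 8] -> [16, 16, 0, 0]  score +16 (running 16)
row 1: [64, 4, 32, 2] -> [64, 4, 32, 2]  score +0 (running 16)
row 2: [0, 16, 64, 8] -> [16, 64, 8, 0]  score +0 (running 16)
row 3: [0, 8, 4, 32] -> [8, 4, 32, 0]  score +0 (running 16)
Board after move:
16 16  0  0
64  4 32  2
16 64  8  0
 8  4 32  0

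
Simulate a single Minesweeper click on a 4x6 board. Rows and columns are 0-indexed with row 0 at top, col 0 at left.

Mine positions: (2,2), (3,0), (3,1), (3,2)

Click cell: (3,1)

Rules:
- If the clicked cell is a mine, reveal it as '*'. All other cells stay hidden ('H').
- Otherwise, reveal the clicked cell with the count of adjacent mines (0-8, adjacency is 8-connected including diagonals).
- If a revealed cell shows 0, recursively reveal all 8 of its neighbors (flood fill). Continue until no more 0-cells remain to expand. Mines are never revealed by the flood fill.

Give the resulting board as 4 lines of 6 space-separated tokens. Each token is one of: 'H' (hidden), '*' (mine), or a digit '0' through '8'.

H H H H H H
H H H H H H
H H H H H H
H * H H H H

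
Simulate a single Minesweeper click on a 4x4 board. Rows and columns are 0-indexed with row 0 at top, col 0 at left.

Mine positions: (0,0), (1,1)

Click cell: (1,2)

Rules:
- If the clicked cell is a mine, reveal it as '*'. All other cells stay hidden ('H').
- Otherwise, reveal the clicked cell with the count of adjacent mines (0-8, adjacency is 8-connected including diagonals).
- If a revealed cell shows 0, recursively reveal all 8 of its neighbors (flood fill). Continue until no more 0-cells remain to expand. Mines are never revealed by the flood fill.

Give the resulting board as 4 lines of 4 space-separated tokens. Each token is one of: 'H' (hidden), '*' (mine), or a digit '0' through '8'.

H H H H
H H 1 H
H H H H
H H H H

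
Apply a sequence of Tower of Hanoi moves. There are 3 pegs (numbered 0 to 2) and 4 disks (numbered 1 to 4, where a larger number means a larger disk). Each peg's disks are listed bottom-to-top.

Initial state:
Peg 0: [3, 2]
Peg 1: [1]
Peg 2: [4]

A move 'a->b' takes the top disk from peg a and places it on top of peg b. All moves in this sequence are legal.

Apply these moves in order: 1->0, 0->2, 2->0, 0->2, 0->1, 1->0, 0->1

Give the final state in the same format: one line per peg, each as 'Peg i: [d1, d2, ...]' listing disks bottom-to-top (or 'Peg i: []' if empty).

After move 1 (1->0):
Peg 0: [3, 2, 1]
Peg 1: []
Peg 2: [4]

After move 2 (0->2):
Peg 0: [3, 2]
Peg 1: []
Peg 2: [4, 1]

After move 3 (2->0):
Peg 0: [3, 2, 1]
Peg 1: []
Peg 2: [4]

After move 4 (0->2):
Peg 0: [3, 2]
Peg 1: []
Peg 2: [4, 1]

After move 5 (0->1):
Peg 0: [3]
Peg 1: [2]
Peg 2: [4, 1]

After move 6 (1->0):
Peg 0: [3, 2]
Peg 1: []
Peg 2: [4, 1]

After move 7 (0->1):
Peg 0: [3]
Peg 1: [2]
Peg 2: [4, 1]

Answer: Peg 0: [3]
Peg 1: [2]
Peg 2: [4, 1]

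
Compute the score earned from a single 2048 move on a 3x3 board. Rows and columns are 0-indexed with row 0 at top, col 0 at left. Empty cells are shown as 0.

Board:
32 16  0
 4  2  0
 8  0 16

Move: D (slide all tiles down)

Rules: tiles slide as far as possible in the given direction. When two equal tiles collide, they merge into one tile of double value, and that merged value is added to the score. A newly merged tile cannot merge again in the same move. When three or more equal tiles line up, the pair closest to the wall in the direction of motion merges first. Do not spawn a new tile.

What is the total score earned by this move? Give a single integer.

Answer: 0

Derivation:
Slide down:
col 0: [32, 4, 8] -> [32, 4, 8]  score +0 (running 0)
col 1: [16, 2, 0] -> [0, 16, 2]  score +0 (running 0)
col 2: [0, 0, 16] -> [0, 0, 16]  score +0 (running 0)
Board after move:
32  0  0
 4 16  0
 8  2 16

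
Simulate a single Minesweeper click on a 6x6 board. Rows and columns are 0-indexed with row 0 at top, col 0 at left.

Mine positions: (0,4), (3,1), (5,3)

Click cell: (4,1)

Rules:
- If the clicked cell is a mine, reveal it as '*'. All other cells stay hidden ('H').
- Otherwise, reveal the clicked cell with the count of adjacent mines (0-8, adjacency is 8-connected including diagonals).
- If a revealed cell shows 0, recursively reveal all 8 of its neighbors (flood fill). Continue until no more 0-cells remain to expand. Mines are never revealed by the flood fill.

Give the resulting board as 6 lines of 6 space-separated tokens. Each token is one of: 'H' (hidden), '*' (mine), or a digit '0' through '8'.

H H H H H H
H H H H H H
H H H H H H
H H H H H H
H 1 H H H H
H H H H H H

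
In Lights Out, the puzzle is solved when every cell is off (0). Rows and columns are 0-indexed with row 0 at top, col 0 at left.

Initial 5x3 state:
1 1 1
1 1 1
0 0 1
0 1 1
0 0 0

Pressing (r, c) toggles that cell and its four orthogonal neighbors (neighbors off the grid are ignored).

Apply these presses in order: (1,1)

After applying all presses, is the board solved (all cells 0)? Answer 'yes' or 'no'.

After press 1 at (1,1):
1 0 1
0 0 0
0 1 1
0 1 1
0 0 0

Lights still on: 6

Answer: no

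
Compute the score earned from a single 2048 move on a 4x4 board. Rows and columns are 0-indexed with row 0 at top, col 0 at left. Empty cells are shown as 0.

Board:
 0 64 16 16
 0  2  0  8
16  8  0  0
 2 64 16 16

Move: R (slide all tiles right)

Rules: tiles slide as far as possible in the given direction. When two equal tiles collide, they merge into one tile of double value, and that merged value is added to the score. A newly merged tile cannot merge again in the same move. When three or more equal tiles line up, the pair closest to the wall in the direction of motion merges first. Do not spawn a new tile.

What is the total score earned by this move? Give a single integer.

Answer: 64

Derivation:
Slide right:
row 0: [0, 64, 16, 16] -> [0, 0, 64, 32]  score +32 (running 32)
row 1: [0, 2, 0, 8] -> [0, 0, 2, 8]  score +0 (running 32)
row 2: [16, 8, 0, 0] -> [0, 0, 16, 8]  score +0 (running 32)
row 3: [2, 64, 16, 16] -> [0, 2, 64, 32]  score +32 (running 64)
Board after move:
 0  0 64 32
 0  0  2  8
 0  0 16  8
 0  2 64 32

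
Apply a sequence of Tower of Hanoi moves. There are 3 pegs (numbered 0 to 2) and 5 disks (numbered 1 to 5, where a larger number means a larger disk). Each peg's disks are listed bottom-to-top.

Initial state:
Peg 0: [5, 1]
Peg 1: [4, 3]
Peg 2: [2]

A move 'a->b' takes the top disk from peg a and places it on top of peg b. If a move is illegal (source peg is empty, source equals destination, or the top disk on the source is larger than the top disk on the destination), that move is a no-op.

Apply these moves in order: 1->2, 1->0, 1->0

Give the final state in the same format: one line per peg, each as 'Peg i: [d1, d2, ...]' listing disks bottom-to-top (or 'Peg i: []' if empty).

Answer: Peg 0: [5, 1]
Peg 1: [4, 3]
Peg 2: [2]

Derivation:
After move 1 (1->2):
Peg 0: [5, 1]
Peg 1: [4, 3]
Peg 2: [2]

After move 2 (1->0):
Peg 0: [5, 1]
Peg 1: [4, 3]
Peg 2: [2]

After move 3 (1->0):
Peg 0: [5, 1]
Peg 1: [4, 3]
Peg 2: [2]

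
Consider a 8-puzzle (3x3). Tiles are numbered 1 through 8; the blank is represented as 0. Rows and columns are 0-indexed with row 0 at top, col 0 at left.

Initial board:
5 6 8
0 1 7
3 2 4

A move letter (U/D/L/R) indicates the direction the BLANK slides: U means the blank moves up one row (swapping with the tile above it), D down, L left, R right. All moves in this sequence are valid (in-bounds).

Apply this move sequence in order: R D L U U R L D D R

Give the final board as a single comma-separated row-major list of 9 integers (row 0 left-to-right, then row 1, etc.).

Answer: 5, 6, 8, 1, 2, 7, 3, 0, 4

Derivation:
After move 1 (R):
5 6 8
1 0 7
3 2 4

After move 2 (D):
5 6 8
1 2 7
3 0 4

After move 3 (L):
5 6 8
1 2 7
0 3 4

After move 4 (U):
5 6 8
0 2 7
1 3 4

After move 5 (U):
0 6 8
5 2 7
1 3 4

After move 6 (R):
6 0 8
5 2 7
1 3 4

After move 7 (L):
0 6 8
5 2 7
1 3 4

After move 8 (D):
5 6 8
0 2 7
1 3 4

After move 9 (D):
5 6 8
1 2 7
0 3 4

After move 10 (R):
5 6 8
1 2 7
3 0 4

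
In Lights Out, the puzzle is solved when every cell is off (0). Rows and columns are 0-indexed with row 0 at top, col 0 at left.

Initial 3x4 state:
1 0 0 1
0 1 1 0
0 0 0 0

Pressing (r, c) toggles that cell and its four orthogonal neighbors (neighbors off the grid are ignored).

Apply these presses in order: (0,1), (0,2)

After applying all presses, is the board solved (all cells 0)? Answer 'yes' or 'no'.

After press 1 at (0,1):
0 1 1 1
0 0 1 0
0 0 0 0

After press 2 at (0,2):
0 0 0 0
0 0 0 0
0 0 0 0

Lights still on: 0

Answer: yes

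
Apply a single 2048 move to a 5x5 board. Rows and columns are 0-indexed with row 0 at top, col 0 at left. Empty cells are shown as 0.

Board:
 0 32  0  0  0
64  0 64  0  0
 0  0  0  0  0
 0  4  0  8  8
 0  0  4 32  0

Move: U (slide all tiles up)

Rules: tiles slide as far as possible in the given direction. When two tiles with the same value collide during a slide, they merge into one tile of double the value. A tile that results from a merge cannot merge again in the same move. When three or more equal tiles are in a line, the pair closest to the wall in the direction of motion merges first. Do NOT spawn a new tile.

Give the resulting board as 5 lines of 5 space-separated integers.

Slide up:
col 0: [0, 64, 0, 0, 0] -> [64, 0, 0, 0, 0]
col 1: [32, 0, 0, 4, 0] -> [32, 4, 0, 0, 0]
col 2: [0, 64, 0, 0, 4] -> [64, 4, 0, 0, 0]
col 3: [0, 0, 0, 8, 32] -> [8, 32, 0, 0, 0]
col 4: [0, 0, 0, 8, 0] -> [8, 0, 0, 0, 0]

Answer: 64 32 64  8  8
 0  4  4 32  0
 0  0  0  0  0
 0  0  0  0  0
 0  0  0  0  0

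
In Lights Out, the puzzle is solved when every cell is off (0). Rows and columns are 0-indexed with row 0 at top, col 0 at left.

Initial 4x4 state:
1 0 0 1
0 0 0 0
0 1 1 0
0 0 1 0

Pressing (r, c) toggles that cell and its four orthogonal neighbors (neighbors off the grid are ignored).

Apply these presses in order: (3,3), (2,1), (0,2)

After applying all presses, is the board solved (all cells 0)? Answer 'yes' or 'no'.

After press 1 at (3,3):
1 0 0 1
0 0 0 0
0 1 1 1
0 0 0 1

After press 2 at (2,1):
1 0 0 1
0 1 0 0
1 0 0 1
0 1 0 1

After press 3 at (0,2):
1 1 1 0
0 1 1 0
1 0 0 1
0 1 0 1

Lights still on: 9

Answer: no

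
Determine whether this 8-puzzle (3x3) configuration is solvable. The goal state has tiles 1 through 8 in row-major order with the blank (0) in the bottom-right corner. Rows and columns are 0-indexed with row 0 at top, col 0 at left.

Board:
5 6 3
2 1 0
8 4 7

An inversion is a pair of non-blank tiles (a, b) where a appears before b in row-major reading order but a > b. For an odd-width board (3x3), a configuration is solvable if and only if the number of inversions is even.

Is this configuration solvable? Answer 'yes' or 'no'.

Answer: no

Derivation:
Inversions (pairs i<j in row-major order where tile[i] > tile[j] > 0): 13
13 is odd, so the puzzle is not solvable.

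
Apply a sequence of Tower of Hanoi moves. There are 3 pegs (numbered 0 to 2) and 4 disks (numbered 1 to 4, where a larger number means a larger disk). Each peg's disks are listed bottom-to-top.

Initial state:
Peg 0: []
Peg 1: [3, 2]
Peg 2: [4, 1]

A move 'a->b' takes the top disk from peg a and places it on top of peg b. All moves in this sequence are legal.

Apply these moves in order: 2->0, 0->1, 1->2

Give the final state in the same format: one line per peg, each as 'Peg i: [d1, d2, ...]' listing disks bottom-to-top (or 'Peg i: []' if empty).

After move 1 (2->0):
Peg 0: [1]
Peg 1: [3, 2]
Peg 2: [4]

After move 2 (0->1):
Peg 0: []
Peg 1: [3, 2, 1]
Peg 2: [4]

After move 3 (1->2):
Peg 0: []
Peg 1: [3, 2]
Peg 2: [4, 1]

Answer: Peg 0: []
Peg 1: [3, 2]
Peg 2: [4, 1]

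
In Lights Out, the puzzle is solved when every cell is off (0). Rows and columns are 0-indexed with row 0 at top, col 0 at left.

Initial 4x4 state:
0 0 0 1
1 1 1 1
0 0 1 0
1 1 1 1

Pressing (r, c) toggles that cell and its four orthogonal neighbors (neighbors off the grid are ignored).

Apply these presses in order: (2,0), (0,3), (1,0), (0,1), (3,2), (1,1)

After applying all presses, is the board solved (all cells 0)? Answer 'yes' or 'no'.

Answer: yes

Derivation:
After press 1 at (2,0):
0 0 0 1
0 1 1 1
1 1 1 0
0 1 1 1

After press 2 at (0,3):
0 0 1 0
0 1 1 0
1 1 1 0
0 1 1 1

After press 3 at (1,0):
1 0 1 0
1 0 1 0
0 1 1 0
0 1 1 1

After press 4 at (0,1):
0 1 0 0
1 1 1 0
0 1 1 0
0 1 1 1

After press 5 at (3,2):
0 1 0 0
1 1 1 0
0 1 0 0
0 0 0 0

After press 6 at (1,1):
0 0 0 0
0 0 0 0
0 0 0 0
0 0 0 0

Lights still on: 0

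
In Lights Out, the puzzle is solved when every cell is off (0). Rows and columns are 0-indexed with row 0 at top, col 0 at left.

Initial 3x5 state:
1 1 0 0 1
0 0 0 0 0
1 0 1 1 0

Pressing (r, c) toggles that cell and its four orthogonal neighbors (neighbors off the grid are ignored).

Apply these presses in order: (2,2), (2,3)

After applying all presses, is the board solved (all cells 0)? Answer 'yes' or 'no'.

Answer: no

Derivation:
After press 1 at (2,2):
1 1 0 0 1
0 0 1 0 0
1 1 0 0 0

After press 2 at (2,3):
1 1 0 0 1
0 0 1 1 0
1 1 1 1 1

Lights still on: 10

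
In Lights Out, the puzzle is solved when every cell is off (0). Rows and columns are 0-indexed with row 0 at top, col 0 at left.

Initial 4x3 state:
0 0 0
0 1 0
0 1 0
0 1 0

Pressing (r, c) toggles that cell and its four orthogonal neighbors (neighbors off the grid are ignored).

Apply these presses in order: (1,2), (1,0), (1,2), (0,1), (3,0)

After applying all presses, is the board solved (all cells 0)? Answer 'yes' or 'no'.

After press 1 at (1,2):
0 0 1
0 0 1
0 1 1
0 1 0

After press 2 at (1,0):
1 0 1
1 1 1
1 1 1
0 1 0

After press 3 at (1,2):
1 0 0
1 0 0
1 1 0
0 1 0

After press 4 at (0,1):
0 1 1
1 1 0
1 1 0
0 1 0

After press 5 at (3,0):
0 1 1
1 1 0
0 1 0
1 0 0

Lights still on: 6

Answer: no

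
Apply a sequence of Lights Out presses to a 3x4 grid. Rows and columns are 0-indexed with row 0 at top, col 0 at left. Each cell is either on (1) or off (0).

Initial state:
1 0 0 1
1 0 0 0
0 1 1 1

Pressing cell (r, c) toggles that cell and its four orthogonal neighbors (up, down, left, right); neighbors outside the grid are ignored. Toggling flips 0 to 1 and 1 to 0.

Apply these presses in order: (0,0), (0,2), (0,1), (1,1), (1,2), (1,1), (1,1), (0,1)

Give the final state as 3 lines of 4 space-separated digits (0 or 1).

Answer: 0 1 0 0
1 0 1 1
0 0 0 1

Derivation:
After press 1 at (0,0):
0 1 0 1
0 0 0 0
0 1 1 1

After press 2 at (0,2):
0 0 1 0
0 0 1 0
0 1 1 1

After press 3 at (0,1):
1 1 0 0
0 1 1 0
0 1 1 1

After press 4 at (1,1):
1 0 0 0
1 0 0 0
0 0 1 1

After press 5 at (1,2):
1 0 1 0
1 1 1 1
0 0 0 1

After press 6 at (1,1):
1 1 1 0
0 0 0 1
0 1 0 1

After press 7 at (1,1):
1 0 1 0
1 1 1 1
0 0 0 1

After press 8 at (0,1):
0 1 0 0
1 0 1 1
0 0 0 1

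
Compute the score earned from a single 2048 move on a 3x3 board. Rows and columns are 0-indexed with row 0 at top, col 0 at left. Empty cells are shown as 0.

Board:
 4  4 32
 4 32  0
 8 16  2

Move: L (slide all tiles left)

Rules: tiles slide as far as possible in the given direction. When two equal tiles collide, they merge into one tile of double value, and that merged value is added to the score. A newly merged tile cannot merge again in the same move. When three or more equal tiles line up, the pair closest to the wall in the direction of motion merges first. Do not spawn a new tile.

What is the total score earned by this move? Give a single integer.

Slide left:
row 0: [4, 4, 32] -> [8, 32, 0]  score +8 (running 8)
row 1: [4, 32, 0] -> [4, 32, 0]  score +0 (running 8)
row 2: [8, 16, 2] -> [8, 16, 2]  score +0 (running 8)
Board after move:
 8 32  0
 4 32  0
 8 16  2

Answer: 8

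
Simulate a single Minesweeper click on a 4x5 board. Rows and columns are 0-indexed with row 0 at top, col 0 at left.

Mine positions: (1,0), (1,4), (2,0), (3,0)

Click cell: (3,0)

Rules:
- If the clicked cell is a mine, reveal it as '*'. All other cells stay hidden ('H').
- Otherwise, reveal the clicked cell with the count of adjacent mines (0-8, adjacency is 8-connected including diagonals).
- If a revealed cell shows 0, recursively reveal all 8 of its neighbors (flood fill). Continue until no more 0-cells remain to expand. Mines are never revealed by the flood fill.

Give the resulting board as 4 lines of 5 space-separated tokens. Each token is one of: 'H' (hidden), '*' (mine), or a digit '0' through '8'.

H H H H H
H H H H H
H H H H H
* H H H H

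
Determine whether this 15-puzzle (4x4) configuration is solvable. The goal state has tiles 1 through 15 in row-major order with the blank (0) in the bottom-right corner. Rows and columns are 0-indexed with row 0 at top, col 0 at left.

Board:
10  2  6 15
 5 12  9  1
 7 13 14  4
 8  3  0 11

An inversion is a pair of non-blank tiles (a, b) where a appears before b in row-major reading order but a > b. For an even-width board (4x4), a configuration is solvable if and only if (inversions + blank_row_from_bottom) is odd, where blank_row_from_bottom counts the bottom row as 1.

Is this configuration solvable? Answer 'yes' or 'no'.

Inversions: 52
Blank is in row 3 (0-indexed from top), which is row 1 counting from the bottom (bottom = 1).
52 + 1 = 53, which is odd, so the puzzle is solvable.

Answer: yes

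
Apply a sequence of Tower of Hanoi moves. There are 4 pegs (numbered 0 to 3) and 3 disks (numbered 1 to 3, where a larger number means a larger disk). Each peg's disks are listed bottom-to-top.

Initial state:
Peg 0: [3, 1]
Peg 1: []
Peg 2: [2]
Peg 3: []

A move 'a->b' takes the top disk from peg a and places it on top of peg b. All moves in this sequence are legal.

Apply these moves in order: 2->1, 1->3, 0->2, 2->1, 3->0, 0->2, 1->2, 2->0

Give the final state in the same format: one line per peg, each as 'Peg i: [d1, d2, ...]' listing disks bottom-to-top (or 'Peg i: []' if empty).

Answer: Peg 0: [3, 1]
Peg 1: []
Peg 2: [2]
Peg 3: []

Derivation:
After move 1 (2->1):
Peg 0: [3, 1]
Peg 1: [2]
Peg 2: []
Peg 3: []

After move 2 (1->3):
Peg 0: [3, 1]
Peg 1: []
Peg 2: []
Peg 3: [2]

After move 3 (0->2):
Peg 0: [3]
Peg 1: []
Peg 2: [1]
Peg 3: [2]

After move 4 (2->1):
Peg 0: [3]
Peg 1: [1]
Peg 2: []
Peg 3: [2]

After move 5 (3->0):
Peg 0: [3, 2]
Peg 1: [1]
Peg 2: []
Peg 3: []

After move 6 (0->2):
Peg 0: [3]
Peg 1: [1]
Peg 2: [2]
Peg 3: []

After move 7 (1->2):
Peg 0: [3]
Peg 1: []
Peg 2: [2, 1]
Peg 3: []

After move 8 (2->0):
Peg 0: [3, 1]
Peg 1: []
Peg 2: [2]
Peg 3: []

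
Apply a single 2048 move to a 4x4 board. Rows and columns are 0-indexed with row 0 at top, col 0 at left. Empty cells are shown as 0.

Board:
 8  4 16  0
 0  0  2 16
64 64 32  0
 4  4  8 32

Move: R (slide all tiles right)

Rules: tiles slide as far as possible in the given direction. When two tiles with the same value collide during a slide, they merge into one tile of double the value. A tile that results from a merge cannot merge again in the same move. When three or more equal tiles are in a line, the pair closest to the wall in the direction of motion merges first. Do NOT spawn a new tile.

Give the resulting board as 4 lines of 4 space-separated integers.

Slide right:
row 0: [8, 4, 16, 0] -> [0, 8, 4, 16]
row 1: [0, 0, 2, 16] -> [0, 0, 2, 16]
row 2: [64, 64, 32, 0] -> [0, 0, 128, 32]
row 3: [4, 4, 8, 32] -> [0, 8, 8, 32]

Answer:   0   8   4  16
  0   0   2  16
  0   0 128  32
  0   8   8  32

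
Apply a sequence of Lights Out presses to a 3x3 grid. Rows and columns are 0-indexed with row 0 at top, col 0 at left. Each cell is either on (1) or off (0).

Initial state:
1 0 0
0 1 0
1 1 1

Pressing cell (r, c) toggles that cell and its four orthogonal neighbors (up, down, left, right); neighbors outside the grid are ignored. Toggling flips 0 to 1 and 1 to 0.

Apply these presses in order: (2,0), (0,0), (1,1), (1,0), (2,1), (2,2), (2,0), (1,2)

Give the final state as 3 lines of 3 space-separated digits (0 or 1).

After press 1 at (2,0):
1 0 0
1 1 0
0 0 1

After press 2 at (0,0):
0 1 0
0 1 0
0 0 1

After press 3 at (1,1):
0 0 0
1 0 1
0 1 1

After press 4 at (1,0):
1 0 0
0 1 1
1 1 1

After press 5 at (2,1):
1 0 0
0 0 1
0 0 0

After press 6 at (2,2):
1 0 0
0 0 0
0 1 1

After press 7 at (2,0):
1 0 0
1 0 0
1 0 1

After press 8 at (1,2):
1 0 1
1 1 1
1 0 0

Answer: 1 0 1
1 1 1
1 0 0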